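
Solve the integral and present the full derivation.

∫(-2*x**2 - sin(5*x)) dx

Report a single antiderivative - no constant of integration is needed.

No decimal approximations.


Step 1. Rewrite: now ∫(-2*x**2) dx + ∫(-sin(5*x)) dx.
Step 2. Evaluate the standard form: now cos(5*x)/5 + ∫(-2*x**2) dx.
Step 3. Evaluate the standard form: now -2*x**3/3 + cos(5*x)/5.
Answer: -2*x**3/3 + cos(5*x)/5.


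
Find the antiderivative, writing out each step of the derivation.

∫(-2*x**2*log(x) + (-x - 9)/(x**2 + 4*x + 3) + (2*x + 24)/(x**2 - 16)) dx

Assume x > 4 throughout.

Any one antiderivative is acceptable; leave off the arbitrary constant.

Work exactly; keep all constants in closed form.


Step 1. Rewrite: now ∫(-2*x**2*log(x)) dx + ∫((-x - 9)/(x**2 + 4*x + 3)) dx + ∫((2*x + 24)/(x**2 - 16)) dx.
Step 2. Integrate ∫(-2*x**2*log(x)) dx by parts with u = log(x), dv = (-2*x**2) dx, so v = -2*x**3/3 [assuming x > 0]: now -2*x**3*log(x)/3 + ∫(2*x**2/3) dx + ∫((-x - 9)/(x**2 + 4*x + 3)) dx + ∫((2*x + 24)/(x**2 - 16)) dx.
Step 3. Evaluate the standard form: now -2*x**3*log(x)/3 + 2*x**3/9 + ∫((-x - 9)/(x**2 + 4*x + 3)) dx + ∫((2*x + 24)/(x**2 - 16)) dx.
Step 4. Decompose ∫((2*x + 24)/(x**2 - 16)) dx by partial fractions, (2*x + 24)/(x**2 - 16) = -2/(x + 4) + 4/(x - 4): now -2*x**3*log(x)/3 + 2*x**3/9 + ∫((-x - 9)/(x**2 + 4*x + 3)) dx + ∫(4/(x - 4)) dx + ∫(-2/(x + 4)) dx.
Step 5. Evaluate the standard form [assuming x > 4]: now -2*x**3*log(x)/3 + 2*x**3/9 + 4*log(x - 4) + ∫((-x - 9)/(x**2 + 4*x + 3)) dx + ∫(-2/(x + 4)) dx.
Step 6. Evaluate the standard form [assuming x > -4]: now -2*x**3*log(x)/3 + 2*x**3/9 + 4*log(x - 4) - 2*log(x + 4) + ∫((-x - 9)/(x**2 + 4*x + 3)) dx.
Step 7. Decompose ∫((-x - 9)/(x**2 + 4*x + 3)) dx by partial fractions, (-x - 9)/(x**2 + 4*x + 3) = 3/(x + 3) - 4/(x + 1): now -2*x**3*log(x)/3 + 2*x**3/9 + 4*log(x - 4) - 2*log(x + 4) + ∫(-4/(x + 1)) dx + ∫(3/(x + 3)) dx.
Step 8. Evaluate the standard form [assuming x > -1]: now -2*x**3*log(x)/3 + 2*x**3/9 + 4*log(x - 4) - 4*log(x + 1) - 2*log(x + 4) + ∫(3/(x + 3)) dx.
Step 9. Evaluate the standard form [assuming x > -3]: now -2*x**3*log(x)/3 + 2*x**3/9 + 4*log(x - 4) - 4*log(x + 1) + 3*log(x + 3) - 2*log(x + 4).
Answer: -2*x**3*log(x)/3 + 2*x**3/9 + 4*log(x - 4) - 4*log(x + 1) + 3*log(x + 3) - 2*log(x + 4).


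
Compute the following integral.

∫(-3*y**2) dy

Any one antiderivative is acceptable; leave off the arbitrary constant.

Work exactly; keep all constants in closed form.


Answer: -y**3.


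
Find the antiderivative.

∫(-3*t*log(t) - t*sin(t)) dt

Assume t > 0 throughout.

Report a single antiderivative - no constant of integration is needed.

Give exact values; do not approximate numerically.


Answer: -3*t**2*log(t)/2 + 3*t**2/4 + t*cos(t) - sin(t).


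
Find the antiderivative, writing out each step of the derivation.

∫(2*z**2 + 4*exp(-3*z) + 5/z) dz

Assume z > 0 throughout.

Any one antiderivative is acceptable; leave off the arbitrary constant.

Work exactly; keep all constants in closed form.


Step 1. Rewrite: now ∫(5/z) dz + ∫(2*z**2) dz + ∫(4*exp(-3*z)) dz.
Step 2. Evaluate the standard form: now 2*z**3/3 + ∫(5/z) dz + ∫(4*exp(-3*z)) dz.
Step 3. Evaluate the standard form: now 2*z**3/3 + ∫(5/z) dz - 4*exp(-3*z)/3.
Step 4. Evaluate the standard form [assuming z > 0]: now 2*z**3/3 + 5*log(z) - 4*exp(-3*z)/3.
Answer: 2*z**3/3 + 5*log(z) - 4*exp(-3*z)/3.


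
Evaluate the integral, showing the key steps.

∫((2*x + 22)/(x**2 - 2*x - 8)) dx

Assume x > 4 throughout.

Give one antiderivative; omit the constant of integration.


Step 1. Decompose ∫((2*x + 22)/(x**2 - 2*x - 8)) dx by partial fractions, (2*x + 22)/(x**2 - 2*x - 8) = -3/(x + 2) + 5/(x - 4): now ∫(5/(x - 4)) dx + ∫(-3/(x + 2)) dx.
Step 2. Evaluate the standard form [assuming x > -2]: now -3*log(x + 2) + ∫(5/(x - 4)) dx.
Step 3. Evaluate the standard form [assuming x > 4]: now 5*log(x - 4) - 3*log(x + 2).
Answer: 5*log(x - 4) - 3*log(x + 2).


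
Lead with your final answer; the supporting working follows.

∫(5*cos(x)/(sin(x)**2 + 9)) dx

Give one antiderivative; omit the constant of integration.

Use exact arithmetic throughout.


The answer is 5*atan(sin(x)/3)/3.
Step 1. Substitute u = sin(x), turning ∫(5*cos(x)/(sin(x)**2 + 9)) dx into ∫(5/(u**2 + 9)) du: now ∫(5/(u**2 + 9)) du.
Step 2. Evaluate the standard form: now 5*atan(u/3)/3.
Step 3. Substitute back u = sin(x): now 5*atan(sin(x)/3)/3.
Answer: 5*atan(sin(x)/3)/3.


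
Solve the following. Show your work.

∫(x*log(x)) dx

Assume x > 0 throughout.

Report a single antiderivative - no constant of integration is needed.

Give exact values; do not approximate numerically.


Step 1. Integrate ∫(x*log(x)) dx by parts with u = log(x), dv = (x) dx, so v = x**2/2 [assuming x > 0]: now x**2*log(x)/2 + ∫(-x/2) dx.
Step 2. Evaluate the standard form: now x**2*log(x)/2 - x**2/4.
Answer: x**2*log(x)/2 - x**2/4.


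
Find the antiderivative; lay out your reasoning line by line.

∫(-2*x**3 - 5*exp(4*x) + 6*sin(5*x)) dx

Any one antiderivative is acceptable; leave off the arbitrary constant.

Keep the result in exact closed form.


Step 1. Rewrite: now ∫(-2*x**3) dx + ∫(-5*exp(4*x)) dx + ∫(6*sin(5*x)) dx.
Step 2. Evaluate the standard form: now -5*exp(4*x)/4 + ∫(-2*x**3) dx + ∫(6*sin(5*x)) dx.
Step 3. Evaluate the standard form: now -x**4/2 - 5*exp(4*x)/4 + ∫(6*sin(5*x)) dx.
Step 4. Evaluate the standard form: now -x**4/2 - 5*exp(4*x)/4 - 6*cos(5*x)/5.
Answer: -x**4/2 - 5*exp(4*x)/4 - 6*cos(5*x)/5.


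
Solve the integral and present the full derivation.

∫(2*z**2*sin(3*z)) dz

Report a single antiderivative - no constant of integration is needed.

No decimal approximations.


Step 1. Integrate ∫(2*z**2*sin(3*z)) dz by parts with u = z**2, dv = (2*sin(3*z)) dz, so v = -2*cos(3*z)/3: now -2*z**2*cos(3*z)/3 + ∫(4*z*cos(3*z)/3) dz.
Step 2. Integrate ∫(4*z*cos(3*z)/3) dz by parts with u = z, dv = (4*cos(3*z)/3) dz, so v = 4*sin(3*z)/9: now -2*z**2*cos(3*z)/3 + 4*z*sin(3*z)/9 + ∫(-4*sin(3*z)/9) dz.
Step 3. Evaluate the standard form: now -2*z**2*cos(3*z)/3 + 4*z*sin(3*z)/9 + 4*cos(3*z)/27.
Answer: -2*z**2*cos(3*z)/3 + 4*z*sin(3*z)/9 + 4*cos(3*z)/27.


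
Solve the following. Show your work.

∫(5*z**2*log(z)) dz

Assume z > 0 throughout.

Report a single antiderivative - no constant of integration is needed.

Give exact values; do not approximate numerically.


Step 1. Integrate ∫(5*z**2*log(z)) dz by parts with u = log(z), dv = (5*z**2) dz, so v = 5*z**3/3 [assuming z > 0]: now 5*z**3*log(z)/3 + ∫(-5*z**2/3) dz.
Step 2. Evaluate the standard form: now 5*z**3*log(z)/3 - 5*z**3/9.
Answer: 5*z**3*log(z)/3 - 5*z**3/9.


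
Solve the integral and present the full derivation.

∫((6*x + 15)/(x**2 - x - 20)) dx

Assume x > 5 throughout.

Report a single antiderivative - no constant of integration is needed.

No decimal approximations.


Step 1. Decompose ∫((6*x + 15)/(x**2 - x - 20)) dx by partial fractions, (6*x + 15)/(x**2 - x - 20) = 1/(x + 4) + 5/(x - 5): now ∫(5/(x - 5)) dx + ∫(1/(x + 4)) dx.
Step 2. Evaluate the standard form [assuming x > -4]: now log(x + 4) + ∫(5/(x - 5)) dx.
Step 3. Evaluate the standard form [assuming x > 5]: now 5*log(x - 5) + log(x + 4).
Answer: 5*log(x - 5) + log(x + 4).


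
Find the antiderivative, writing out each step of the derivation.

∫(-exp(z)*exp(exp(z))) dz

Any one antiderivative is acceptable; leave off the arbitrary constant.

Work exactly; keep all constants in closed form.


Step 1. Substitute u = exp(z), turning ∫(-exp(z)*exp(exp(z))) dz into ∫(-exp(u)) du: now ∫(-exp(u)) du.
Step 2. Evaluate the standard form: now -exp(u).
Step 3. Substitute back u = exp(z): now -exp(exp(z)).
Answer: -exp(exp(z)).


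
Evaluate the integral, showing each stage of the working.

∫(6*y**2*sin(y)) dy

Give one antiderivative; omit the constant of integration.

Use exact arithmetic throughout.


Step 1. Integrate ∫(6*y**2*sin(y)) dy by parts with u = y**2, dv = (6*sin(y)) dy, so v = -6*cos(y): now -6*y**2*cos(y) + ∫(12*y*cos(y)) dy.
Step 2. Integrate ∫(12*y*cos(y)) dy by parts with u = y, dv = (12*cos(y)) dy, so v = 12*sin(y): now -6*y**2*cos(y) + 12*y*sin(y) + ∫(-12*sin(y)) dy.
Step 3. Evaluate the standard form: now -6*y**2*cos(y) + 12*y*sin(y) + 12*cos(y).
Answer: -6*y**2*cos(y) + 12*y*sin(y) + 12*cos(y).


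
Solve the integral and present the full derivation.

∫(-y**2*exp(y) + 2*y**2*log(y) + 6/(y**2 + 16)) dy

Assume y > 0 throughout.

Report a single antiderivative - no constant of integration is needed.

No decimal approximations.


Step 1. Rewrite: now ∫(-y**2*exp(y)) dy + ∫(2*y**2*log(y)) dy + ∫(6/(y**2 + 16)) dy.
Step 2. Integrate ∫(2*y**2*log(y)) dy by parts with u = log(y), dv = (2*y**2) dy, so v = 2*y**3/3 [assuming y > 0]: now 2*y**3*log(y)/3 + ∫(-2*y**2/3) dy + ∫(-y**2*exp(y)) dy + ∫(6/(y**2 + 16)) dy.
Step 3. Evaluate the standard form: now 2*y**3*log(y)/3 - 2*y**3/9 + ∫(-y**2*exp(y)) dy + ∫(6/(y**2 + 16)) dy.
Step 4. Evaluate the standard form: now 2*y**3*log(y)/3 - 2*y**3/9 + 3*atan(y/4)/2 + ∫(-y**2*exp(y)) dy.
Step 5. Integrate ∫(-y**2*exp(y)) dy by parts with u = y**2, dv = (-exp(y)) dy, so v = -exp(y): now 2*y**3*log(y)/3 - 2*y**3/9 - y**2*exp(y) + 3*atan(y/4)/2 + ∫(2*y*exp(y)) dy.
Step 6. Integrate ∫(2*y*exp(y)) dy by parts with u = y, dv = (2*exp(y)) dy, so v = 2*exp(y): now 2*y**3*log(y)/3 - 2*y**3/9 - y**2*exp(y) + 2*y*exp(y) + 3*atan(y/4)/2 + ∫(-2*exp(y)) dy.
Step 7. Evaluate the standard form: now 2*y**3*log(y)/3 - 2*y**3/9 - y**2*exp(y) + 2*y*exp(y) - 2*exp(y) + 3*atan(y/4)/2.
Answer: 2*y**3*log(y)/3 - 2*y**3/9 - y**2*exp(y) + 2*y*exp(y) - 2*exp(y) + 3*atan(y/4)/2.


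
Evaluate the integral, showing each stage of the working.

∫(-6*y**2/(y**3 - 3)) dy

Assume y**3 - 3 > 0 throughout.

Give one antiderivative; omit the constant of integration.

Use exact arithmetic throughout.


Step 1. Substitute u = y**3 - 3, turning ∫(-6*y**2/(y**3 - 3)) dy into ∫(-2/u) du: now ∫(-2/u) du.
Step 2. Evaluate the standard form [assuming u > 0]: now -2*log(u).
Step 3. Substitute back u = y**3 - 3: now -2*log(y**3 - 3).
Answer: -2*log(y**3 - 3).


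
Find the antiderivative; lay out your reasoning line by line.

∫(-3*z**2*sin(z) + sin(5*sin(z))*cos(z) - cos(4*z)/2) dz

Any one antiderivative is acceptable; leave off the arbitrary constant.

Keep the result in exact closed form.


Step 1. Rewrite: now ∫(-3*z**2*sin(z)) dz + ∫(sin(5*sin(z))*cos(z)) dz + ∫(-cos(4*z)/2) dz.
Step 2. Evaluate the standard form: now -sin(4*z)/8 + ∫(-3*z**2*sin(z)) dz + ∫(sin(5*sin(z))*cos(z)) dz.
Step 3. Integrate ∫(-3*z**2*sin(z)) dz by parts with u = z**2, dv = (-3*sin(z)) dz, so v = 3*cos(z): now 3*z**2*cos(z) - sin(4*z)/8 + ∫(-6*z*cos(z)) dz + ∫(sin(5*sin(z))*cos(z)) dz.
Step 4. Integrate ∫(-6*z*cos(z)) dz by parts with u = z, dv = (-6*cos(z)) dz, so v = -6*sin(z): now 3*z**2*cos(z) - 6*z*sin(z) - sin(4*z)/8 + ∫(sin(5*sin(z))*cos(z)) dz + ∫(6*sin(z)) dz.
Step 5. Evaluate the standard form: now 3*z**2*cos(z) - 6*z*sin(z) - sin(4*z)/8 - 6*cos(z) + ∫(sin(5*sin(z))*cos(z)) dz.
Step 6. Substitute u = sin(z), turning ∫(sin(5*sin(z))*cos(z)) dz into ∫(sin(5*u)) du: now 3*z**2*cos(z) - 6*z*sin(z) - sin(4*z)/8 - 6*cos(z) + ∫(sin(5*u)) du.
Step 7. Evaluate the standard form: now 3*z**2*cos(z) - 6*z*sin(z) - sin(4*z)/8 - cos(5*u)/5 - 6*cos(z).
Step 8. Substitute back u = sin(z): now 3*z**2*cos(z) - 6*z*sin(z) - sin(4*z)/8 - 6*cos(z) - cos(5*sin(z))/5.
Answer: 3*z**2*cos(z) - 6*z*sin(z) - sin(4*z)/8 - 6*cos(z) - cos(5*sin(z))/5.


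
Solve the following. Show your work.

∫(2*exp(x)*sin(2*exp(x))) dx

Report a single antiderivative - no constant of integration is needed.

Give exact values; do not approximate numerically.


Step 1. Substitute u = exp(x), turning ∫(2*exp(x)*sin(2*exp(x))) dx into ∫(2*sin(2*u)) du: now ∫(2*sin(2*u)) du.
Step 2. Evaluate the standard form: now -cos(2*u).
Step 3. Substitute back u = exp(x): now -cos(2*exp(x)).
Answer: -cos(2*exp(x)).


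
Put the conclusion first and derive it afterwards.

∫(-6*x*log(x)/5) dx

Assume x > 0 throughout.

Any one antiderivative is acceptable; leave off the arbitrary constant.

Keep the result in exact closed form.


The answer is -3*x**2*log(x)/5 + 3*x**2/10.
Step 1. Integrate ∫(-6*x*log(x)/5) dx by parts with u = log(x), dv = (-6*x/5) dx, so v = -3*x**2/5 [assuming x > 0]: now -3*x**2*log(x)/5 + ∫(3*x/5) dx.
Step 2. Evaluate the standard form: now -3*x**2*log(x)/5 + 3*x**2/10.
Answer: -3*x**2*log(x)/5 + 3*x**2/10.


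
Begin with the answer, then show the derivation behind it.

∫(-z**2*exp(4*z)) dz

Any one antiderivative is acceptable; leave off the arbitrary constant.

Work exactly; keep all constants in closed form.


The answer is -z**2*exp(4*z)/4 + z*exp(4*z)/8 - exp(4*z)/32.
Step 1. Integrate ∫(-z**2*exp(4*z)) dz by parts with u = z**2, dv = (-exp(4*z)) dz, so v = -exp(4*z)/4: now -z**2*exp(4*z)/4 + ∫(z*exp(4*z)/2) dz.
Step 2. Integrate ∫(z*exp(4*z)/2) dz by parts with u = z, dv = (exp(4*z)/2) dz, so v = exp(4*z)/8: now -z**2*exp(4*z)/4 + z*exp(4*z)/8 + ∫(-exp(4*z)/8) dz.
Step 3. Evaluate the standard form: now -z**2*exp(4*z)/4 + z*exp(4*z)/8 - exp(4*z)/32.
Answer: -z**2*exp(4*z)/4 + z*exp(4*z)/8 - exp(4*z)/32.


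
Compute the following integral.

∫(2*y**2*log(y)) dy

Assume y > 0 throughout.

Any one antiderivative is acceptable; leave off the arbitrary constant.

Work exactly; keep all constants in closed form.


Answer: 2*y**3*log(y)/3 - 2*y**3/9.


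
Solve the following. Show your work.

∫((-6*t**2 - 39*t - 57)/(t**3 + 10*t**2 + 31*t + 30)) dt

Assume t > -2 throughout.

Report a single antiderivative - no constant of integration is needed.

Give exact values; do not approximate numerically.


Step 1. Decompose ∫((-6*t**2 - 39*t - 57)/(t**3 + 10*t**2 + 31*t + 30)) dt by partial fractions, (-6*t**2 - 39*t - 57)/(t**3 + 10*t**2 + 31*t + 30) = -2/(t + 5) - 3/(t + 3) - 1/(t + 2): now ∫(-1/(t + 2)) dt + ∫(-3/(t + 3)) dt + ∫(-2/(t + 5)) dt.
Step 2. Evaluate the standard form [assuming t > -2]: now -log(t + 2) + ∫(-3/(t + 3)) dt + ∫(-2/(t + 5)) dt.
Step 3. Evaluate the standard form [assuming t > -5]: now -log(t + 2) - 2*log(t + 5) + ∫(-3/(t + 3)) dt.
Step 4. Evaluate the standard form [assuming t > -3]: now -log(t + 2) - 3*log(t + 3) - 2*log(t + 5).
Answer: -log(t + 2) - 3*log(t + 3) - 2*log(t + 5).


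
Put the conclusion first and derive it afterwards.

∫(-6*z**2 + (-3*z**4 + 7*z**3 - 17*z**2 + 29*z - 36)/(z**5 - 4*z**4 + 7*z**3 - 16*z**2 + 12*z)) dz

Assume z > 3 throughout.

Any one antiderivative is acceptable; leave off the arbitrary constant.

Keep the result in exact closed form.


The answer is -2*z**3 - 3*log(z) - 2*log(z - 3) + 2*log(z - 1) - atan(z/2)/2.
Step 1. Rewrite: now ∫(-6*z**2) dz + ∫((-3*z**4 + 7*z**3 - 17*z**2 + 29*z - 36)/(z**5 - 4*z**4 + 7*z**3 - 16*z**2 + 12*z)) dz.
Step 2. Decompose ∫((-3*z**4 + 7*z**3 - 17*z**2 + 29*z - 36)/(z**5 - 4*z**4 + 7*z**3 - 16*z**2 + 12*z)) dz by partial fractions, (-3*z**4 + 7*z**3 - 17*z**2 + 29*z - 36)/(z**5 - 4*z**4 + 7*z**3 - 16*z**2 + 12*z) = -1/(z**2 + 4) + 2/(z - 1) - 2/(z - 3) - 3/z: now ∫(-3/z) dz + ∫(-6*z**2) dz + ∫(-2/(z - 3)) dz + ∫(2/(z - 1)) dz + ∫(-1/(z**2 + 4)) dz.
Step 3. Evaluate the standard form [assuming z > 3]: now -2*log(z - 3) + ∫(-3/z) dz + ∫(-6*z**2) dz + ∫(2/(z - 1)) dz + ∫(-1/(z**2 + 4)) dz.
Step 4. Evaluate the standard form [assuming z > 1]: now -2*log(z - 3) + 2*log(z - 1) + ∫(-3/z) dz + ∫(-6*z**2) dz + ∫(-1/(z**2 + 4)) dz.
Step 5. Evaluate the standard form [assuming z > 0]: now -3*log(z) - 2*log(z - 3) + 2*log(z - 1) + ∫(-6*z**2) dz + ∫(-1/(z**2 + 4)) dz.
Step 6. Evaluate the standard form: now -3*log(z) - 2*log(z - 3) + 2*log(z - 1) - atan(z/2)/2 + ∫(-6*z**2) dz.
Step 7. Evaluate the standard form: now -2*z**3 - 3*log(z) - 2*log(z - 3) + 2*log(z - 1) - atan(z/2)/2.
Answer: -2*z**3 - 3*log(z) - 2*log(z - 3) + 2*log(z - 1) - atan(z/2)/2.


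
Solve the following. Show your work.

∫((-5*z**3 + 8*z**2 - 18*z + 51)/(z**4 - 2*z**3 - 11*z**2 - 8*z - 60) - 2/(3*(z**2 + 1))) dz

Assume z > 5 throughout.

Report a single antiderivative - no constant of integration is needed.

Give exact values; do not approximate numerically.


Step 1. Rewrite: now ∫((-5*z**3 + 8*z**2 - 18*z + 51)/(z**4 - 2*z**3 - 11*z**2 - 8*z - 60)) dz + ∫(-2/(3*(z**2 + 1))) dz.
Step 2. Decompose ∫((-5*z**3 + 8*z**2 - 18*z + 51)/(z**4 - 2*z**3 - 11*z**2 - 8*z - 60)) dz by partial fractions, (-5*z**3 + 8*z**2 - 18*z + 51)/(z**4 - 2*z**3 - 11*z**2 - 8*z - 60) = -1/(z**2 + 4) - 3/(z + 3) - 2/(z - 5): now ∫(-2/(z - 5)) dz + ∫(-3/(z + 3)) dz + ∫(-2/(3*(z**2 + 1))) dz + ∫(-1/(z**2 + 4)) dz.
Step 3. Evaluate the standard form [assuming z > 5]: now -2*log(z - 5) + ∫(-3/(z + 3)) dz + ∫(-2/(3*(z**2 + 1))) dz + ∫(-1/(z**2 + 4)) dz.
Step 4. Evaluate the standard form [assuming z > -3]: now -2*log(z - 5) - 3*log(z + 3) + ∫(-2/(3*(z**2 + 1))) dz + ∫(-1/(z**2 + 4)) dz.
Step 5. Evaluate the standard form: now -2*log(z - 5) - 3*log(z + 3) - atan(z/2)/2 + ∫(-2/(3*(z**2 + 1))) dz.
Step 6. Evaluate the standard form: now -2*log(z - 5) - 3*log(z + 3) - atan(z/2)/2 - 2*atan(z)/3.
Answer: -2*log(z - 5) - 3*log(z + 3) - atan(z/2)/2 - 2*atan(z)/3.


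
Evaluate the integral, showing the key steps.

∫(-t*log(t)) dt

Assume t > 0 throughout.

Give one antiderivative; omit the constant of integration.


Step 1. Integrate ∫(-t*log(t)) dt by parts with u = log(t), dv = (-t) dt, so v = -t**2/2 [assuming t > 0]: now -t**2*log(t)/2 + ∫(t/2) dt.
Step 2. Evaluate the standard form: now -t**2*log(t)/2 + t**2/4.
Answer: -t**2*log(t)/2 + t**2/4.


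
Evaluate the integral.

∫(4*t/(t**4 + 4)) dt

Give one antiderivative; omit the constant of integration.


Answer: atan(t**2/2).


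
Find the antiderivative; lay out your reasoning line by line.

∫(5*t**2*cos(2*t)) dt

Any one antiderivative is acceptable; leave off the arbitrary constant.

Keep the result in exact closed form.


Step 1. Integrate ∫(5*t**2*cos(2*t)) dt by parts with u = t**2, dv = (5*cos(2*t)) dt, so v = 5*sin(2*t)/2: now 5*t**2*sin(2*t)/2 + ∫(-5*t*sin(2*t)) dt.
Step 2. Integrate ∫(-5*t*sin(2*t)) dt by parts with u = t, dv = (-5*sin(2*t)) dt, so v = 5*cos(2*t)/2: now 5*t**2*sin(2*t)/2 + 5*t*cos(2*t)/2 + ∫(-5*cos(2*t)/2) dt.
Step 3. Evaluate the standard form: now 5*t**2*sin(2*t)/2 + 5*t*cos(2*t)/2 - 5*sin(2*t)/4.
Answer: 5*t**2*sin(2*t)/2 + 5*t*cos(2*t)/2 - 5*sin(2*t)/4.


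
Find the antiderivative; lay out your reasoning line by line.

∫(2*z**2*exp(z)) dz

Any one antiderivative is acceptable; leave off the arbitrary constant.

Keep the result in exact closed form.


Step 1. Integrate ∫(2*z**2*exp(z)) dz by parts with u = z**2, dv = (2*exp(z)) dz, so v = 2*exp(z): now 2*z**2*exp(z) + ∫(-4*z*exp(z)) dz.
Step 2. Integrate ∫(-4*z*exp(z)) dz by parts with u = z, dv = (-4*exp(z)) dz, so v = -4*exp(z): now 2*z**2*exp(z) - 4*z*exp(z) + ∫(4*exp(z)) dz.
Step 3. Evaluate the standard form: now 2*z**2*exp(z) - 4*z*exp(z) + 4*exp(z).
Answer: 2*z**2*exp(z) - 4*z*exp(z) + 4*exp(z).


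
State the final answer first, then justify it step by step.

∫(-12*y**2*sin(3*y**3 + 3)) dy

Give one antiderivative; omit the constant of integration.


The answer is 4*cos(3*y**3 + 3)/3.
Step 1. Substitute u = y**3 + 1, turning ∫(-12*y**2*sin(3*y**3 + 3)) dy into ∫(-4*sin(3*u)) du: now ∫(-4*sin(3*u)) du.
Step 2. Evaluate the standard form: now 4*cos(3*u)/3.
Step 3. Substitute back u = y**3 + 1: now 4*cos(3*y**3 + 3)/3.
Answer: 4*cos(3*y**3 + 3)/3.


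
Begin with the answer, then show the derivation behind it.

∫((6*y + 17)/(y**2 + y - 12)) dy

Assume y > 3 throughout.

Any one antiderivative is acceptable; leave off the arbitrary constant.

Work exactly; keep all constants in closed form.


The answer is 5*log(y - 3) + log(y + 4).
Step 1. Decompose ∫((6*y + 17)/(y**2 + y - 12)) dy by partial fractions, (6*y + 17)/(y**2 + y - 12) = 1/(y + 4) + 5/(y - 3): now ∫(5/(y - 3)) dy + ∫(1/(y + 4)) dy.
Step 2. Evaluate the standard form [assuming y > 3]: now 5*log(y - 3) + ∫(1/(y + 4)) dy.
Step 3. Evaluate the standard form [assuming y > -4]: now 5*log(y - 3) + log(y + 4).
Answer: 5*log(y - 3) + log(y + 4).


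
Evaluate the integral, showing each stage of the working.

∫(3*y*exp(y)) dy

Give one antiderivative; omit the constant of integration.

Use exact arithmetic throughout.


Step 1. Integrate ∫(3*y*exp(y)) dy by parts with u = y, dv = (3*exp(y)) dy, so v = 3*exp(y): now 3*y*exp(y) + ∫(-3*exp(y)) dy.
Step 2. Evaluate the standard form: now 3*y*exp(y) - 3*exp(y).
Answer: 3*y*exp(y) - 3*exp(y).


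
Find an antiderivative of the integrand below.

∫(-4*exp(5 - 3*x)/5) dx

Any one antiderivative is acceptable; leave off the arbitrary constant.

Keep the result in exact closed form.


Answer: 4*exp(5 - 3*x)/15.


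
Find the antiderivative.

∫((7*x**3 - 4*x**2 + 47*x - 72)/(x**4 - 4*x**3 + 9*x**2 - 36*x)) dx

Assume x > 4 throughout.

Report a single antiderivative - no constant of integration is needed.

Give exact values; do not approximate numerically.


Answer: 2*log(x) + 5*log(x - 4) + 4*atan(x/3)/3.


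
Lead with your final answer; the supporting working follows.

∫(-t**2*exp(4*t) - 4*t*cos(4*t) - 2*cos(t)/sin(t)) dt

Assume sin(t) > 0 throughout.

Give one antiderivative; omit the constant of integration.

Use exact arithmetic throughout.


The answer is -t**2*exp(4*t)/4 + t*exp(4*t)/8 - t*sin(4*t) - exp(4*t)/32 - 2*log(sin(t)) - cos(4*t)/4.
Step 1. Rewrite: now ∫(-4*t*cos(4*t)) dt + ∫(-t**2*exp(4*t)) dt + ∫(-2*cos(t)/sin(t)) dt.
Step 2. Substitute u = sin(t), turning ∫(-2*cos(t)/sin(t)) dt into ∫(-2/u) du: now ∫(-2/u) du + ∫(-4*t*cos(4*t)) dt + ∫(-t**2*exp(4*t)) dt.
Step 3. Evaluate the standard form [assuming u > 0]: now -2*log(u) + ∫(-4*t*cos(4*t)) dt + ∫(-t**2*exp(4*t)) dt.
Step 4. Substitute back u = sin(t): now -2*log(sin(t)) + ∫(-4*t*cos(4*t)) dt + ∫(-t**2*exp(4*t)) dt.
Step 5. Integrate ∫(-4*t*cos(4*t)) dt by parts with u = t, dv = (-4*cos(4*t)) dt, so v = -sin(4*t): now -t*sin(4*t) - 2*log(sin(t)) + ∫(-t**2*exp(4*t)) dt + ∫(sin(4*t)) dt.
Step 6. Evaluate the standard form: now -t*sin(4*t) - 2*log(sin(t)) - cos(4*t)/4 + ∫(-t**2*exp(4*t)) dt.
Step 7. Integrate ∫(-t**2*exp(4*t)) dt by parts with u = t**2, dv = (-exp(4*t)) dt, so v = -exp(4*t)/4: now -t**2*exp(4*t)/4 - t*sin(4*t) - 2*log(sin(t)) - cos(4*t)/4 + ∫(t*exp(4*t)/2) dt.
Step 8. Integrate ∫(t*exp(4*t)/2) dt by parts with u = t, dv = (exp(4*t)/2) dt, so v = exp(4*t)/8: now -t**2*exp(4*t)/4 + t*exp(4*t)/8 - t*sin(4*t) - 2*log(sin(t)) - cos(4*t)/4 + ∫(-exp(4*t)/8) dt.
Step 9. Evaluate the standard form: now -t**2*exp(4*t)/4 + t*exp(4*t)/8 - t*sin(4*t) - exp(4*t)/32 - 2*log(sin(t)) - cos(4*t)/4.
Answer: -t**2*exp(4*t)/4 + t*exp(4*t)/8 - t*sin(4*t) - exp(4*t)/32 - 2*log(sin(t)) - cos(4*t)/4.


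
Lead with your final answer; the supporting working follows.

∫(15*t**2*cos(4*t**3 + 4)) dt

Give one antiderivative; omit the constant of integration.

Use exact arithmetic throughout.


The answer is 5*sin(4*t**3 + 4)/4.
Step 1. Substitute u = t**3 + 1, turning ∫(15*t**2*cos(4*t**3 + 4)) dt into ∫(5*cos(4*u)) du: now ∫(5*cos(4*u)) du.
Step 2. Evaluate the standard form: now 5*sin(4*u)/4.
Step 3. Substitute back u = t**3 + 1: now 5*sin(4*t**3 + 4)/4.
Answer: 5*sin(4*t**3 + 4)/4.


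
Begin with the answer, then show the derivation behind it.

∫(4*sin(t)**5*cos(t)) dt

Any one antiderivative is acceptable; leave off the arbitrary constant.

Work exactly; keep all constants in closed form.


The answer is 2*sin(t)**6/3.
Step 1. Substitute u = sin(t), turning ∫(4*sin(t)**5*cos(t)) dt into ∫(4*u**5) du: now ∫(4*u**5) du.
Step 2. Evaluate the standard form: now 2*u**6/3.
Step 3. Substitute back u = sin(t): now 2*sin(t)**6/3.
Answer: 2*sin(t)**6/3.


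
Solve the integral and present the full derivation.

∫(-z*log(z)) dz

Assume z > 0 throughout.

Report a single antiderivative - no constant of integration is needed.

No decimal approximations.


Step 1. Integrate ∫(-z*log(z)) dz by parts with u = log(z), dv = (-z) dz, so v = -z**2/2 [assuming z > 0]: now -z**2*log(z)/2 + ∫(z/2) dz.
Step 2. Evaluate the standard form: now -z**2*log(z)/2 + z**2/4.
Answer: -z**2*log(z)/2 + z**2/4.


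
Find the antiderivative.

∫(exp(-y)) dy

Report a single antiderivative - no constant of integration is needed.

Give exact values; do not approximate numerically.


Answer: -exp(-y).


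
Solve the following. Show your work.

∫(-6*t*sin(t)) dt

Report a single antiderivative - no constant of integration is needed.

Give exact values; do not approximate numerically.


Step 1. Integrate ∫(-6*t*sin(t)) dt by parts with u = t, dv = (-6*sin(t)) dt, so v = 6*cos(t): now 6*t*cos(t) + ∫(-6*cos(t)) dt.
Step 2. Evaluate the standard form: now 6*t*cos(t) - 6*sin(t).
Answer: 6*t*cos(t) - 6*sin(t).


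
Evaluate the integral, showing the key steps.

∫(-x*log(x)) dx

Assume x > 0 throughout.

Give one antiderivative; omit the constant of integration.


Step 1. Integrate ∫(-x*log(x)) dx by parts with u = log(x), dv = (-x) dx, so v = -x**2/2 [assuming x > 0]: now -x**2*log(x)/2 + ∫(x/2) dx.
Step 2. Evaluate the standard form: now -x**2*log(x)/2 + x**2/4.
Answer: -x**2*log(x)/2 + x**2/4.


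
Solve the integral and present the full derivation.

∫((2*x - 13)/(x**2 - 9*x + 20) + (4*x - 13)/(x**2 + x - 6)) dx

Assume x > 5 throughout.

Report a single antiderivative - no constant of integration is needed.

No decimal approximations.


Step 1. Rewrite: now ∫((2*x - 13)/(x**2 - 9*x + 20)) dx + ∫((4*x - 13)/(x**2 + x - 6)) dx.
Step 2. Decompose ∫((2*x - 13)/(x**2 - 9*x + 20)) dx by partial fractions, (2*x - 13)/(x**2 - 9*x + 20) = 5/(x - 4) - 3/(x - 5): now ∫((4*x - 13)/(x**2 + x - 6)) dx + ∫(-3/(x - 5)) dx + ∫(5/(x - 4)) dx.
Step 3. Evaluate the standard form [assuming x > 5]: now -3*log(x - 5) + ∫((4*x - 13)/(x**2 + x - 6)) dx + ∫(5/(x - 4)) dx.
Step 4. Evaluate the standard form [assuming x > 4]: now -3*log(x - 5) + 5*log(x - 4) + ∫((4*x - 13)/(x**2 + x - 6)) dx.
Step 5. Decompose ∫((4*x - 13)/(x**2 + x - 6)) dx by partial fractions, (4*x - 13)/(x**2 + x - 6) = 5/(x + 3) - 1/(x - 2): now -3*log(x - 5) + 5*log(x - 4) + ∫(-1/(x - 2)) dx + ∫(5/(x + 3)) dx.
Step 6. Evaluate the standard form [assuming x > 2]: now -3*log(x - 5) + 5*log(x - 4) - log(x - 2) + ∫(5/(x + 3)) dx.
Step 7. Evaluate the standard form [assuming x > -3]: now -3*log(x - 5) + 5*log(x - 4) - log(x - 2) + 5*log(x + 3).
Answer: -3*log(x - 5) + 5*log(x - 4) - log(x - 2) + 5*log(x + 3).


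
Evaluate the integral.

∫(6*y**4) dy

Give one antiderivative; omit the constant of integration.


Answer: 6*y**5/5.


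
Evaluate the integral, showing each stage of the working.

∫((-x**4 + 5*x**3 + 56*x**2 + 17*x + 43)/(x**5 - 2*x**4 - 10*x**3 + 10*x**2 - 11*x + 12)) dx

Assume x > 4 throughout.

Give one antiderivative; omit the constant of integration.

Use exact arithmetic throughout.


Step 1. Decompose ∫((-x**4 + 5*x**3 + 56*x**2 + 17*x + 43)/(x**5 - 2*x**4 - 10*x**3 + 10*x**2 - 11*x + 12)) dx by partial fractions, (-x**4 + 5*x**3 + 56*x**2 + 17*x + 43)/(x**5 - 2*x**4 - 10*x**3 + 10*x**2 - 11*x + 12) = -1/(x**2 + 1) + 1/(x + 3) - 5/(x - 1) + 3/(x - 4): now ∫(3/(x - 4)) dx + ∫(-5/(x - 1)) dx + ∫(1/(x + 3)) dx + ∫(-1/(x**2 + 1)) dx.
Step 2. Evaluate the standard form [assuming x > 4]: now 3*log(x - 4) + ∫(-5/(x - 1)) dx + ∫(1/(x + 3)) dx + ∫(-1/(x**2 + 1)) dx.
Step 3. Evaluate the standard form [assuming x > -3]: now 3*log(x - 4) + log(x + 3) + ∫(-5/(x - 1)) dx + ∫(-1/(x**2 + 1)) dx.
Step 4. Evaluate the standard form [assuming x > 1]: now 3*log(x - 4) - 5*log(x - 1) + log(x + 3) + ∫(-1/(x**2 + 1)) dx.
Step 5. Evaluate the standard form: now 3*log(x - 4) - 5*log(x - 1) + log(x + 3) - atan(x).
Answer: 3*log(x - 4) - 5*log(x - 1) + log(x + 3) - atan(x).


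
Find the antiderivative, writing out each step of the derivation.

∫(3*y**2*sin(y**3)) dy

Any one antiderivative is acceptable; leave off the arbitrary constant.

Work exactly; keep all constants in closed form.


Step 1. Substitute u = y**3, turning ∫(3*y**2*sin(y**3)) dy into ∫(sin(u)) du: now ∫(sin(u)) du.
Step 2. Evaluate the standard form: now -cos(u).
Step 3. Substitute back u = y**3: now -cos(y**3).
Answer: -cos(y**3).


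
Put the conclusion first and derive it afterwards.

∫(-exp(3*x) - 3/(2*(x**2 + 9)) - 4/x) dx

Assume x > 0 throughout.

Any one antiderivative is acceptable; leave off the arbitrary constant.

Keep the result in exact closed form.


The answer is -exp(3*x)/3 - 4*log(x) - atan(x/3)/2.
Step 1. Rewrite: now ∫(-4/x) dx + ∫(-3/(2*(x**2 + 9))) dx + ∫(-exp(3*x)) dx.
Step 2. Evaluate the standard form: now -exp(3*x)/3 + ∫(-4/x) dx + ∫(-3/(2*(x**2 + 9))) dx.
Step 3. Evaluate the standard form [assuming x > 0]: now -exp(3*x)/3 - 4*log(x) + ∫(-3/(2*(x**2 + 9))) dx.
Step 4. Evaluate the standard form: now -exp(3*x)/3 - 4*log(x) - atan(x/3)/2.
Answer: -exp(3*x)/3 - 4*log(x) - atan(x/3)/2.


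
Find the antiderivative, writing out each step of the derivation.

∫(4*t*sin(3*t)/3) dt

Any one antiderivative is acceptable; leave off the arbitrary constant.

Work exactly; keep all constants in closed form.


Step 1. Integrate ∫(4*t*sin(3*t)/3) dt by parts with u = t, dv = (4*sin(3*t)/3) dt, so v = -4*cos(3*t)/9: now -4*t*cos(3*t)/9 + ∫(4*cos(3*t)/9) dt.
Step 2. Evaluate the standard form: now -4*t*cos(3*t)/9 + 4*sin(3*t)/27.
Answer: -4*t*cos(3*t)/9 + 4*sin(3*t)/27.


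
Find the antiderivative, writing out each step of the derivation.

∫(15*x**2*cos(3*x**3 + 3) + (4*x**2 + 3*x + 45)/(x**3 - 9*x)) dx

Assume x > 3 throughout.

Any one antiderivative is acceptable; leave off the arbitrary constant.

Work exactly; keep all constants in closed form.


Step 1. Rewrite: now ∫(15*x**2*cos(3*x**3 + 3)) dx + ∫((4*x**2 + 3*x + 45)/(x**3 - 9*x)) dx.
Step 2. Decompose ∫((4*x**2 + 3*x + 45)/(x**3 - 9*x)) dx by partial fractions, (4*x**2 + 3*x + 45)/(x**3 - 9*x) = 4/(x + 3) + 5/(x - 3) - 5/x: now ∫(-5/x) dx + ∫(15*x**2*cos(3*x**3 + 3)) dx + ∫(5/(x - 3)) dx + ∫(4/(x + 3)) dx.
Step 3. Evaluate the standard form [assuming x > 3]: now 5*log(x - 3) + ∫(-5/x) dx + ∫(15*x**2*cos(3*x**3 + 3)) dx + ∫(4/(x + 3)) dx.
Step 4. Evaluate the standard form [assuming x > -3]: now 5*log(x - 3) + 4*log(x + 3) + ∫(-5/x) dx + ∫(15*x**2*cos(3*x**3 + 3)) dx.
Step 5. Evaluate the standard form [assuming x > 0]: now -5*log(x) + 5*log(x - 3) + 4*log(x + 3) + ∫(15*x**2*cos(3*x**3 + 3)) dx.
Step 6. Substitute u = x**3 + 1, turning ∫(15*x**2*cos(3*x**3 + 3)) dx into ∫(5*cos(3*u)) du: now -5*log(x) + 5*log(x - 3) + 4*log(x + 3) + ∫(5*cos(3*u)) du.
Step 7. Evaluate the standard form: now -5*log(x) + 5*log(x - 3) + 4*log(x + 3) + 5*sin(3*u)/3.
Step 8. Substitute back u = x**3 + 1: now -5*log(x) + 5*log(x - 3) + 4*log(x + 3) + 5*sin(3*x**3 + 3)/3.
Answer: -5*log(x) + 5*log(x - 3) + 4*log(x + 3) + 5*sin(3*x**3 + 3)/3.


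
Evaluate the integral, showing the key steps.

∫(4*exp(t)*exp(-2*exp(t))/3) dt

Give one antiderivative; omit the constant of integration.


Step 1. Substitute u = exp(t), turning ∫(4*exp(t)*exp(-2*exp(t))/3) dt into ∫(4*exp(-2*u)/3) du: now ∫(4*exp(-2*u)/3) du.
Step 2. Evaluate the standard form: now -2*exp(-2*u)/3.
Step 3. Substitute back u = exp(t): now -2*exp(-2*exp(t))/3.
Answer: -2*exp(-2*exp(t))/3.


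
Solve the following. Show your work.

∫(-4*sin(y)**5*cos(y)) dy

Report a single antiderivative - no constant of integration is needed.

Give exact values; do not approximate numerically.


Step 1. Substitute u = sin(y), turning ∫(-4*sin(y)**5*cos(y)) dy into ∫(-4*u**5) du: now ∫(-4*u**5) du.
Step 2. Evaluate the standard form: now -2*u**6/3.
Step 3. Substitute back u = sin(y): now -2*sin(y)**6/3.
Answer: -2*sin(y)**6/3.


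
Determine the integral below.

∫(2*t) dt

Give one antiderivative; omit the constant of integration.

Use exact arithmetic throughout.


Answer: t**2.


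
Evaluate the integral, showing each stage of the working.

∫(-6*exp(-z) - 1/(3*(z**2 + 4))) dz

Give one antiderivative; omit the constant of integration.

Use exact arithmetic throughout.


Step 1. Rewrite: now ∫(-1/(3*(z**2 + 4))) dz + ∫(-6*exp(-z)) dz.
Step 2. Evaluate the standard form: now ∫(-1/(3*(z**2 + 4))) dz + 6*exp(-z).
Step 3. Evaluate the standard form: now -atan(z/2)/6 + 6*exp(-z).
Answer: -atan(z/2)/6 + 6*exp(-z).


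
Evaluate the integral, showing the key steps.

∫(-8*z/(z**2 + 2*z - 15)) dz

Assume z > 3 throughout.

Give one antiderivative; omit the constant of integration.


Step 1. Decompose ∫(-8*z/(z**2 + 2*z - 15)) dz by partial fractions, -8*z/(z**2 + 2*z - 15) = -5/(z + 5) - 3/(z - 3): now ∫(-3/(z - 3)) dz + ∫(-5/(z + 5)) dz.
Step 2. Evaluate the standard form [assuming z > 3]: now -3*log(z - 3) + ∫(-5/(z + 5)) dz.
Step 3. Evaluate the standard form [assuming z > -5]: now -3*log(z - 3) - 5*log(z + 5).
Answer: -3*log(z - 3) - 5*log(z + 5).


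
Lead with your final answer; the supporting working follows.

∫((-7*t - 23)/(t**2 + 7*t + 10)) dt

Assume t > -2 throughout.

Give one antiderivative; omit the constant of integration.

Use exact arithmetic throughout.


The answer is -3*log(t + 2) - 4*log(t + 5).
Step 1. Decompose ∫((-7*t - 23)/(t**2 + 7*t + 10)) dt by partial fractions, (-7*t - 23)/(t**2 + 7*t + 10) = -4/(t + 5) - 3/(t + 2): now ∫(-3/(t + 2)) dt + ∫(-4/(t + 5)) dt.
Step 2. Evaluate the standard form [assuming t > -2]: now -3*log(t + 2) + ∫(-4/(t + 5)) dt.
Step 3. Evaluate the standard form [assuming t > -5]: now -3*log(t + 2) - 4*log(t + 5).
Answer: -3*log(t + 2) - 4*log(t + 5).


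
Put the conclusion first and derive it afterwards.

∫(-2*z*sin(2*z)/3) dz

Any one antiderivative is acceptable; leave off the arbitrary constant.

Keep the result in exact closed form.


The answer is z*cos(2*z)/3 - sin(2*z)/6.
Step 1. Integrate ∫(-2*z*sin(2*z)/3) dz by parts with u = z, dv = (-2*sin(2*z)/3) dz, so v = cos(2*z)/3: now z*cos(2*z)/3 + ∫(-cos(2*z)/3) dz.
Step 2. Evaluate the standard form: now z*cos(2*z)/3 - sin(2*z)/6.
Answer: z*cos(2*z)/3 - sin(2*z)/6.


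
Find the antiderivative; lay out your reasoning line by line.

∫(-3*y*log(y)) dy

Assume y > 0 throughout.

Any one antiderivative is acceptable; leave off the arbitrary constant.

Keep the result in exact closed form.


Step 1. Integrate ∫(-3*y*log(y)) dy by parts with u = log(y), dv = (-3*y) dy, so v = -3*y**2/2 [assuming y > 0]: now -3*y**2*log(y)/2 + ∫(3*y/2) dy.
Step 2. Evaluate the standard form: now -3*y**2*log(y)/2 + 3*y**2/4.
Answer: -3*y**2*log(y)/2 + 3*y**2/4.


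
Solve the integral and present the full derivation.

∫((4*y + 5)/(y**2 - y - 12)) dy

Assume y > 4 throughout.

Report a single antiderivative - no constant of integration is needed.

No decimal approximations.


Step 1. Decompose ∫((4*y + 5)/(y**2 - y - 12)) dy by partial fractions, (4*y + 5)/(y**2 - y - 12) = 1/(y + 3) + 3/(y - 4): now ∫(3/(y - 4)) dy + ∫(1/(y + 3)) dy.
Step 2. Evaluate the standard form [assuming y > 4]: now 3*log(y - 4) + ∫(1/(y + 3)) dy.
Step 3. Evaluate the standard form [assuming y > -3]: now 3*log(y - 4) + log(y + 3).
Answer: 3*log(y - 4) + log(y + 3).


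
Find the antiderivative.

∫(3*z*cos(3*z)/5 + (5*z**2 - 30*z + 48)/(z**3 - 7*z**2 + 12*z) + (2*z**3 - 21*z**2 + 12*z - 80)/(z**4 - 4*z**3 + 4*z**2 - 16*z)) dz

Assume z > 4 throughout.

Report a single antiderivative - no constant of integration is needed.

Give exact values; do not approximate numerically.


Answer: z*sin(3*z)/5 + 9*log(z) - log(z - 4) - log(z - 3) + cos(3*z)/15 - atan(z/2)/2.


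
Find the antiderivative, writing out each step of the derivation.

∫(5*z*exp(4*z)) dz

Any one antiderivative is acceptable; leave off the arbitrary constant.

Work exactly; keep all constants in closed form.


Step 1. Integrate ∫(5*z*exp(4*z)) dz by parts with u = z, dv = (5*exp(4*z)) dz, so v = 5*exp(4*z)/4: now 5*z*exp(4*z)/4 + ∫(-5*exp(4*z)/4) dz.
Step 2. Evaluate the standard form: now 5*z*exp(4*z)/4 - 5*exp(4*z)/16.
Answer: 5*z*exp(4*z)/4 - 5*exp(4*z)/16.


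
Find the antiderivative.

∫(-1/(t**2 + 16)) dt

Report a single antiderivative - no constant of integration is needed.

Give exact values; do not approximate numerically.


Answer: -atan(t/4)/4.


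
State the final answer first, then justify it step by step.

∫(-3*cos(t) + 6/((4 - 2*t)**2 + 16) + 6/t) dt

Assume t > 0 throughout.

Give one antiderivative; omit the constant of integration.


The answer is 6*log(t) - 3*sin(t) + 3*atan(t/2 - 1)/4.
Step 1. Rewrite: now ∫(6/t) dt + ∫(6/((4 - 2*t)**2 + 16)) dt + ∫(-3*cos(t)) dt.
Step 2. Evaluate the standard form: now -3*sin(t) + ∫(6/t) dt + ∫(6/((4 - 2*t)**2 + 16)) dt.
Step 3. Evaluate the standard form [assuming t > 0]: now 6*log(t) - 3*sin(t) + ∫(6/((4 - 2*t)**2 + 16)) dt.
Step 4. Substitute u = 4 - 2*t, turning ∫(6/((4 - 2*t)**2 + 16)) dt into ∫(-3/(u**2 + 16)) du: now 6*log(t) - 3*sin(t) + ∫(-3/(u**2 + 16)) du.
Step 5. Evaluate the standard form: now 6*log(t) - 3*sin(t) - 3*atan(u/4)/4.
Step 6. Substitute back u = 4 - 2*t: now 6*log(t) - 3*sin(t) + 3*atan(t/2 - 1)/4.
Answer: 6*log(t) - 3*sin(t) + 3*atan(t/2 - 1)/4.


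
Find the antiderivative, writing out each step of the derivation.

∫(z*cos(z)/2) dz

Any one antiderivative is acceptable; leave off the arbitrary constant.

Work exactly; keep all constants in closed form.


Step 1. Integrate ∫(z*cos(z)/2) dz by parts with u = z, dv = (cos(z)/2) dz, so v = sin(z)/2: now z*sin(z)/2 + ∫(-sin(z)/2) dz.
Step 2. Evaluate the standard form: now z*sin(z)/2 + cos(z)/2.
Answer: z*sin(z)/2 + cos(z)/2.


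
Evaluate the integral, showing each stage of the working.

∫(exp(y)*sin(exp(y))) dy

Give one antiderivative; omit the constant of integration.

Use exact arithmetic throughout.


Step 1. Substitute u = exp(y), turning ∫(exp(y)*sin(exp(y))) dy into ∫(sin(u)) du: now ∫(sin(u)) du.
Step 2. Evaluate the standard form: now -cos(u).
Step 3. Substitute back u = exp(y): now -cos(exp(y)).
Answer: -cos(exp(y)).


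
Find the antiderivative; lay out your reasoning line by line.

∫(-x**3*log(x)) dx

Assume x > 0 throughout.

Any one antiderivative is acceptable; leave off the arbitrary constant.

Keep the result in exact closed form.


Step 1. Integrate ∫(-x**3*log(x)) dx by parts with u = log(x), dv = (-x**3) dx, so v = -x**4/4 [assuming x > 0]: now -x**4*log(x)/4 + ∫(x**3/4) dx.
Step 2. Evaluate the standard form: now -x**4*log(x)/4 + x**4/16.
Answer: -x**4*log(x)/4 + x**4/16.


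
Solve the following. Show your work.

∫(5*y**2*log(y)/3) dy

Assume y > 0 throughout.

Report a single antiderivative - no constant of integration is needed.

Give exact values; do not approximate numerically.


Step 1. Integrate ∫(5*y**2*log(y)/3) dy by parts with u = log(y), dv = (5*y**2/3) dy, so v = 5*y**3/9 [assuming y > 0]: now 5*y**3*log(y)/9 + ∫(-5*y**2/9) dy.
Step 2. Evaluate the standard form: now 5*y**3*log(y)/9 - 5*y**3/27.
Answer: 5*y**3*log(y)/9 - 5*y**3/27.


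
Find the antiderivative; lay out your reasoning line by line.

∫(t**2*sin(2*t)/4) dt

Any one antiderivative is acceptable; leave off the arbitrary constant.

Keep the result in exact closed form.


Step 1. Integrate ∫(t**2*sin(2*t)/4) dt by parts with u = t**2, dv = (sin(2*t)/4) dt, so v = -cos(2*t)/8: now -t**2*cos(2*t)/8 + ∫(t*cos(2*t)/4) dt.
Step 2. Integrate ∫(t*cos(2*t)/4) dt by parts with u = t, dv = (cos(2*t)/4) dt, so v = sin(2*t)/8: now -t**2*cos(2*t)/8 + t*sin(2*t)/8 + ∫(-sin(2*t)/8) dt.
Step 3. Evaluate the standard form: now -t**2*cos(2*t)/8 + t*sin(2*t)/8 + cos(2*t)/16.
Answer: -t**2*cos(2*t)/8 + t*sin(2*t)/8 + cos(2*t)/16.


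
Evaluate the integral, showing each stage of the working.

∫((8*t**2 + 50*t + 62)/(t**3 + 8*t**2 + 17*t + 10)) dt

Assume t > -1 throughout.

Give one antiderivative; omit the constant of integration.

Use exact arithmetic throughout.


Step 1. Decompose ∫((8*t**2 + 50*t + 62)/(t**3 + 8*t**2 + 17*t + 10)) dt by partial fractions, (8*t**2 + 50*t + 62)/(t**3 + 8*t**2 + 17*t + 10) = 1/(t + 5) + 2/(t + 2) + 5/(t + 1): now ∫(5/(t + 1)) dt + ∫(2/(t + 2)) dt + ∫(1/(t + 5)) dt.
Step 2. Evaluate the standard form [assuming t > -5]: now log(t + 5) + ∫(5/(t + 1)) dt + ∫(2/(t + 2)) dt.
Step 3. Evaluate the standard form [assuming t > -1]: now 5*log(t + 1) + log(t + 5) + ∫(2/(t + 2)) dt.
Step 4. Evaluate the standard form [assuming t > -2]: now 5*log(t + 1) + 2*log(t + 2) + log(t + 5).
Answer: 5*log(t + 1) + 2*log(t + 2) + log(t + 5).
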